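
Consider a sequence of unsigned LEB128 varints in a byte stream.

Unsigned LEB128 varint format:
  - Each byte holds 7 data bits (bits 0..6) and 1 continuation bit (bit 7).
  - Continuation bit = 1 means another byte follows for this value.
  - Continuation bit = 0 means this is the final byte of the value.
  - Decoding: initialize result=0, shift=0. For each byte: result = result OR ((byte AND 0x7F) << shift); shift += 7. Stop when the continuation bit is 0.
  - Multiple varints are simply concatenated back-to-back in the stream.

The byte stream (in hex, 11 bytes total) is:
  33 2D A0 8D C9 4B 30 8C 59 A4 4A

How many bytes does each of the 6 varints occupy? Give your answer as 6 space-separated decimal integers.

  byte[0]=0x33 cont=0 payload=0x33=51: acc |= 51<<0 -> acc=51 shift=7 [end]
Varint 1: bytes[0:1] = 33 -> value 51 (1 byte(s))
  byte[1]=0x2D cont=0 payload=0x2D=45: acc |= 45<<0 -> acc=45 shift=7 [end]
Varint 2: bytes[1:2] = 2D -> value 45 (1 byte(s))
  byte[2]=0xA0 cont=1 payload=0x20=32: acc |= 32<<0 -> acc=32 shift=7
  byte[3]=0x8D cont=1 payload=0x0D=13: acc |= 13<<7 -> acc=1696 shift=14
  byte[4]=0xC9 cont=1 payload=0x49=73: acc |= 73<<14 -> acc=1197728 shift=21
  byte[5]=0x4B cont=0 payload=0x4B=75: acc |= 75<<21 -> acc=158484128 shift=28 [end]
Varint 3: bytes[2:6] = A0 8D C9 4B -> value 158484128 (4 byte(s))
  byte[6]=0x30 cont=0 payload=0x30=48: acc |= 48<<0 -> acc=48 shift=7 [end]
Varint 4: bytes[6:7] = 30 -> value 48 (1 byte(s))
  byte[7]=0x8C cont=1 payload=0x0C=12: acc |= 12<<0 -> acc=12 shift=7
  byte[8]=0x59 cont=0 payload=0x59=89: acc |= 89<<7 -> acc=11404 shift=14 [end]
Varint 5: bytes[7:9] = 8C 59 -> value 11404 (2 byte(s))
  byte[9]=0xA4 cont=1 payload=0x24=36: acc |= 36<<0 -> acc=36 shift=7
  byte[10]=0x4A cont=0 payload=0x4A=74: acc |= 74<<7 -> acc=9508 shift=14 [end]
Varint 6: bytes[9:11] = A4 4A -> value 9508 (2 byte(s))

Answer: 1 1 4 1 2 2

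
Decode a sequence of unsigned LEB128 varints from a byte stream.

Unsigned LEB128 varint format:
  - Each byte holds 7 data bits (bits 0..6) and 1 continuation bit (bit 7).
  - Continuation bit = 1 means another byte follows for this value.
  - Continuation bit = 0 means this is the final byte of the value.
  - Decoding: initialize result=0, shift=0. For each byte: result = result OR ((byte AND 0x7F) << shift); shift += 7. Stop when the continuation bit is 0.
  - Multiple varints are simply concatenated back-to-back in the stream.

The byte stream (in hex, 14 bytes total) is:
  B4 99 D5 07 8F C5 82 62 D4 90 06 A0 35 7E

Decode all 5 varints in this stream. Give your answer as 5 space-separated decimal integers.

Answer: 16075956 205562511 100436 6816 126

Derivation:
  byte[0]=0xB4 cont=1 payload=0x34=52: acc |= 52<<0 -> acc=52 shift=7
  byte[1]=0x99 cont=1 payload=0x19=25: acc |= 25<<7 -> acc=3252 shift=14
  byte[2]=0xD5 cont=1 payload=0x55=85: acc |= 85<<14 -> acc=1395892 shift=21
  byte[3]=0x07 cont=0 payload=0x07=7: acc |= 7<<21 -> acc=16075956 shift=28 [end]
Varint 1: bytes[0:4] = B4 99 D5 07 -> value 16075956 (4 byte(s))
  byte[4]=0x8F cont=1 payload=0x0F=15: acc |= 15<<0 -> acc=15 shift=7
  byte[5]=0xC5 cont=1 payload=0x45=69: acc |= 69<<7 -> acc=8847 shift=14
  byte[6]=0x82 cont=1 payload=0x02=2: acc |= 2<<14 -> acc=41615 shift=21
  byte[7]=0x62 cont=0 payload=0x62=98: acc |= 98<<21 -> acc=205562511 shift=28 [end]
Varint 2: bytes[4:8] = 8F C5 82 62 -> value 205562511 (4 byte(s))
  byte[8]=0xD4 cont=1 payload=0x54=84: acc |= 84<<0 -> acc=84 shift=7
  byte[9]=0x90 cont=1 payload=0x10=16: acc |= 16<<7 -> acc=2132 shift=14
  byte[10]=0x06 cont=0 payload=0x06=6: acc |= 6<<14 -> acc=100436 shift=21 [end]
Varint 3: bytes[8:11] = D4 90 06 -> value 100436 (3 byte(s))
  byte[11]=0xA0 cont=1 payload=0x20=32: acc |= 32<<0 -> acc=32 shift=7
  byte[12]=0x35 cont=0 payload=0x35=53: acc |= 53<<7 -> acc=6816 shift=14 [end]
Varint 4: bytes[11:13] = A0 35 -> value 6816 (2 byte(s))
  byte[13]=0x7E cont=0 payload=0x7E=126: acc |= 126<<0 -> acc=126 shift=7 [end]
Varint 5: bytes[13:14] = 7E -> value 126 (1 byte(s))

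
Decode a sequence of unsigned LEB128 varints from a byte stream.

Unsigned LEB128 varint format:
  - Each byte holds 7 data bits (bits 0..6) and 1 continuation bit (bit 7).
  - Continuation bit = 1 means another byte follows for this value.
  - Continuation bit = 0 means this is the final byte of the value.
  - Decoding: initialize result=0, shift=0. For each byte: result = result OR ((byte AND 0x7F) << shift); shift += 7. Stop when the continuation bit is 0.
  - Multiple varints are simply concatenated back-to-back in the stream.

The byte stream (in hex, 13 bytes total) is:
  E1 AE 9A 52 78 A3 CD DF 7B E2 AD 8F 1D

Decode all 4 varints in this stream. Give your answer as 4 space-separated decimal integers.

  byte[0]=0xE1 cont=1 payload=0x61=97: acc |= 97<<0 -> acc=97 shift=7
  byte[1]=0xAE cont=1 payload=0x2E=46: acc |= 46<<7 -> acc=5985 shift=14
  byte[2]=0x9A cont=1 payload=0x1A=26: acc |= 26<<14 -> acc=431969 shift=21
  byte[3]=0x52 cont=0 payload=0x52=82: acc |= 82<<21 -> acc=172398433 shift=28 [end]
Varint 1: bytes[0:4] = E1 AE 9A 52 -> value 172398433 (4 byte(s))
  byte[4]=0x78 cont=0 payload=0x78=120: acc |= 120<<0 -> acc=120 shift=7 [end]
Varint 2: bytes[4:5] = 78 -> value 120 (1 byte(s))
  byte[5]=0xA3 cont=1 payload=0x23=35: acc |= 35<<0 -> acc=35 shift=7
  byte[6]=0xCD cont=1 payload=0x4D=77: acc |= 77<<7 -> acc=9891 shift=14
  byte[7]=0xDF cont=1 payload=0x5F=95: acc |= 95<<14 -> acc=1566371 shift=21
  byte[8]=0x7B cont=0 payload=0x7B=123: acc |= 123<<21 -> acc=259516067 shift=28 [end]
Varint 3: bytes[5:9] = A3 CD DF 7B -> value 259516067 (4 byte(s))
  byte[9]=0xE2 cont=1 payload=0x62=98: acc |= 98<<0 -> acc=98 shift=7
  byte[10]=0xAD cont=1 payload=0x2D=45: acc |= 45<<7 -> acc=5858 shift=14
  byte[11]=0x8F cont=1 payload=0x0F=15: acc |= 15<<14 -> acc=251618 shift=21
  byte[12]=0x1D cont=0 payload=0x1D=29: acc |= 29<<21 -> acc=61069026 shift=28 [end]
Varint 4: bytes[9:13] = E2 AD 8F 1D -> value 61069026 (4 byte(s))

Answer: 172398433 120 259516067 61069026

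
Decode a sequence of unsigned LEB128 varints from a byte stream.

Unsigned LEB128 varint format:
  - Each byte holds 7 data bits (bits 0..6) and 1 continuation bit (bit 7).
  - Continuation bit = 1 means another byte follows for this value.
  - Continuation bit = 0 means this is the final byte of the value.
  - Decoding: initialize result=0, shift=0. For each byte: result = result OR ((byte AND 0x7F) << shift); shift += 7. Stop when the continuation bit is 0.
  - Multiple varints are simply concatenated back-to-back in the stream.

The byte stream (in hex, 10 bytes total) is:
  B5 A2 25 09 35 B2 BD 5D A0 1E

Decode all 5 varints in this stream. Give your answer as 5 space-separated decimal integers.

  byte[0]=0xB5 cont=1 payload=0x35=53: acc |= 53<<0 -> acc=53 shift=7
  byte[1]=0xA2 cont=1 payload=0x22=34: acc |= 34<<7 -> acc=4405 shift=14
  byte[2]=0x25 cont=0 payload=0x25=37: acc |= 37<<14 -> acc=610613 shift=21 [end]
Varint 1: bytes[0:3] = B5 A2 25 -> value 610613 (3 byte(s))
  byte[3]=0x09 cont=0 payload=0x09=9: acc |= 9<<0 -> acc=9 shift=7 [end]
Varint 2: bytes[3:4] = 09 -> value 9 (1 byte(s))
  byte[4]=0x35 cont=0 payload=0x35=53: acc |= 53<<0 -> acc=53 shift=7 [end]
Varint 3: bytes[4:5] = 35 -> value 53 (1 byte(s))
  byte[5]=0xB2 cont=1 payload=0x32=50: acc |= 50<<0 -> acc=50 shift=7
  byte[6]=0xBD cont=1 payload=0x3D=61: acc |= 61<<7 -> acc=7858 shift=14
  byte[7]=0x5D cont=0 payload=0x5D=93: acc |= 93<<14 -> acc=1531570 shift=21 [end]
Varint 4: bytes[5:8] = B2 BD 5D -> value 1531570 (3 byte(s))
  byte[8]=0xA0 cont=1 payload=0x20=32: acc |= 32<<0 -> acc=32 shift=7
  byte[9]=0x1E cont=0 payload=0x1E=30: acc |= 30<<7 -> acc=3872 shift=14 [end]
Varint 5: bytes[8:10] = A0 1E -> value 3872 (2 byte(s))

Answer: 610613 9 53 1531570 3872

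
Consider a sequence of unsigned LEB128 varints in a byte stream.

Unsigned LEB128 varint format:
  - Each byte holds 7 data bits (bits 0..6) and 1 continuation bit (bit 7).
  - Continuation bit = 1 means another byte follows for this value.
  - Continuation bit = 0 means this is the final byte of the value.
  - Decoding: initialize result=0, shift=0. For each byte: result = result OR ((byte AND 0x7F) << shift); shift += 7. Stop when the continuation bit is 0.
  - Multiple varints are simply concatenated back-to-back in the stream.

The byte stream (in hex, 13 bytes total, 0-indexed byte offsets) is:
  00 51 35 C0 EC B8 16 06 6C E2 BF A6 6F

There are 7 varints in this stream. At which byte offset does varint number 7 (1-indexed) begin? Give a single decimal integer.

  byte[0]=0x00 cont=0 payload=0x00=0: acc |= 0<<0 -> acc=0 shift=7 [end]
Varint 1: bytes[0:1] = 00 -> value 0 (1 byte(s))
  byte[1]=0x51 cont=0 payload=0x51=81: acc |= 81<<0 -> acc=81 shift=7 [end]
Varint 2: bytes[1:2] = 51 -> value 81 (1 byte(s))
  byte[2]=0x35 cont=0 payload=0x35=53: acc |= 53<<0 -> acc=53 shift=7 [end]
Varint 3: bytes[2:3] = 35 -> value 53 (1 byte(s))
  byte[3]=0xC0 cont=1 payload=0x40=64: acc |= 64<<0 -> acc=64 shift=7
  byte[4]=0xEC cont=1 payload=0x6C=108: acc |= 108<<7 -> acc=13888 shift=14
  byte[5]=0xB8 cont=1 payload=0x38=56: acc |= 56<<14 -> acc=931392 shift=21
  byte[6]=0x16 cont=0 payload=0x16=22: acc |= 22<<21 -> acc=47068736 shift=28 [end]
Varint 4: bytes[3:7] = C0 EC B8 16 -> value 47068736 (4 byte(s))
  byte[7]=0x06 cont=0 payload=0x06=6: acc |= 6<<0 -> acc=6 shift=7 [end]
Varint 5: bytes[7:8] = 06 -> value 6 (1 byte(s))
  byte[8]=0x6C cont=0 payload=0x6C=108: acc |= 108<<0 -> acc=108 shift=7 [end]
Varint 6: bytes[8:9] = 6C -> value 108 (1 byte(s))
  byte[9]=0xE2 cont=1 payload=0x62=98: acc |= 98<<0 -> acc=98 shift=7
  byte[10]=0xBF cont=1 payload=0x3F=63: acc |= 63<<7 -> acc=8162 shift=14
  byte[11]=0xA6 cont=1 payload=0x26=38: acc |= 38<<14 -> acc=630754 shift=21
  byte[12]=0x6F cont=0 payload=0x6F=111: acc |= 111<<21 -> acc=233414626 shift=28 [end]
Varint 7: bytes[9:13] = E2 BF A6 6F -> value 233414626 (4 byte(s))

Answer: 9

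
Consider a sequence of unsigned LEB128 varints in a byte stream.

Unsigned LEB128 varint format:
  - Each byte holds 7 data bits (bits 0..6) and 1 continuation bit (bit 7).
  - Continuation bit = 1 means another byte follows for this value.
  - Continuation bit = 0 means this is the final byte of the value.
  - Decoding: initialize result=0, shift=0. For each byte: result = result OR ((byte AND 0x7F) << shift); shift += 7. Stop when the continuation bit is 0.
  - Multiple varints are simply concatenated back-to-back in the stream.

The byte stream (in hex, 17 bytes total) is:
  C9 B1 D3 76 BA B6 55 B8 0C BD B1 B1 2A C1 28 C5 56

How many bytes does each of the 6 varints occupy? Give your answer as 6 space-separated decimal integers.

Answer: 4 3 2 4 2 2

Derivation:
  byte[0]=0xC9 cont=1 payload=0x49=73: acc |= 73<<0 -> acc=73 shift=7
  byte[1]=0xB1 cont=1 payload=0x31=49: acc |= 49<<7 -> acc=6345 shift=14
  byte[2]=0xD3 cont=1 payload=0x53=83: acc |= 83<<14 -> acc=1366217 shift=21
  byte[3]=0x76 cont=0 payload=0x76=118: acc |= 118<<21 -> acc=248830153 shift=28 [end]
Varint 1: bytes[0:4] = C9 B1 D3 76 -> value 248830153 (4 byte(s))
  byte[4]=0xBA cont=1 payload=0x3A=58: acc |= 58<<0 -> acc=58 shift=7
  byte[5]=0xB6 cont=1 payload=0x36=54: acc |= 54<<7 -> acc=6970 shift=14
  byte[6]=0x55 cont=0 payload=0x55=85: acc |= 85<<14 -> acc=1399610 shift=21 [end]
Varint 2: bytes[4:7] = BA B6 55 -> value 1399610 (3 byte(s))
  byte[7]=0xB8 cont=1 payload=0x38=56: acc |= 56<<0 -> acc=56 shift=7
  byte[8]=0x0C cont=0 payload=0x0C=12: acc |= 12<<7 -> acc=1592 shift=14 [end]
Varint 3: bytes[7:9] = B8 0C -> value 1592 (2 byte(s))
  byte[9]=0xBD cont=1 payload=0x3D=61: acc |= 61<<0 -> acc=61 shift=7
  byte[10]=0xB1 cont=1 payload=0x31=49: acc |= 49<<7 -> acc=6333 shift=14
  byte[11]=0xB1 cont=1 payload=0x31=49: acc |= 49<<14 -> acc=809149 shift=21
  byte[12]=0x2A cont=0 payload=0x2A=42: acc |= 42<<21 -> acc=88889533 shift=28 [end]
Varint 4: bytes[9:13] = BD B1 B1 2A -> value 88889533 (4 byte(s))
  byte[13]=0xC1 cont=1 payload=0x41=65: acc |= 65<<0 -> acc=65 shift=7
  byte[14]=0x28 cont=0 payload=0x28=40: acc |= 40<<7 -> acc=5185 shift=14 [end]
Varint 5: bytes[13:15] = C1 28 -> value 5185 (2 byte(s))
  byte[15]=0xC5 cont=1 payload=0x45=69: acc |= 69<<0 -> acc=69 shift=7
  byte[16]=0x56 cont=0 payload=0x56=86: acc |= 86<<7 -> acc=11077 shift=14 [end]
Varint 6: bytes[15:17] = C5 56 -> value 11077 (2 byte(s))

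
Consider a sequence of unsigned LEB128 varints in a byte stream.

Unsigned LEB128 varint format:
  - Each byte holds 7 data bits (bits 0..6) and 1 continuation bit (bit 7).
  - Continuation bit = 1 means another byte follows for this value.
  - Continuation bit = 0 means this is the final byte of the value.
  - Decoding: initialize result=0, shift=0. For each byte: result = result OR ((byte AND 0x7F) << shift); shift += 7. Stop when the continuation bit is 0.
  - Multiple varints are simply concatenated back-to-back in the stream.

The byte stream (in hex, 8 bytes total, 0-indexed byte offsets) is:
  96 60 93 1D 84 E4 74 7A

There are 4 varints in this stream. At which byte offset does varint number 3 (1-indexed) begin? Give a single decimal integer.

  byte[0]=0x96 cont=1 payload=0x16=22: acc |= 22<<0 -> acc=22 shift=7
  byte[1]=0x60 cont=0 payload=0x60=96: acc |= 96<<7 -> acc=12310 shift=14 [end]
Varint 1: bytes[0:2] = 96 60 -> value 12310 (2 byte(s))
  byte[2]=0x93 cont=1 payload=0x13=19: acc |= 19<<0 -> acc=19 shift=7
  byte[3]=0x1D cont=0 payload=0x1D=29: acc |= 29<<7 -> acc=3731 shift=14 [end]
Varint 2: bytes[2:4] = 93 1D -> value 3731 (2 byte(s))
  byte[4]=0x84 cont=1 payload=0x04=4: acc |= 4<<0 -> acc=4 shift=7
  byte[5]=0xE4 cont=1 payload=0x64=100: acc |= 100<<7 -> acc=12804 shift=14
  byte[6]=0x74 cont=0 payload=0x74=116: acc |= 116<<14 -> acc=1913348 shift=21 [end]
Varint 3: bytes[4:7] = 84 E4 74 -> value 1913348 (3 byte(s))
  byte[7]=0x7A cont=0 payload=0x7A=122: acc |= 122<<0 -> acc=122 shift=7 [end]
Varint 4: bytes[7:8] = 7A -> value 122 (1 byte(s))

Answer: 4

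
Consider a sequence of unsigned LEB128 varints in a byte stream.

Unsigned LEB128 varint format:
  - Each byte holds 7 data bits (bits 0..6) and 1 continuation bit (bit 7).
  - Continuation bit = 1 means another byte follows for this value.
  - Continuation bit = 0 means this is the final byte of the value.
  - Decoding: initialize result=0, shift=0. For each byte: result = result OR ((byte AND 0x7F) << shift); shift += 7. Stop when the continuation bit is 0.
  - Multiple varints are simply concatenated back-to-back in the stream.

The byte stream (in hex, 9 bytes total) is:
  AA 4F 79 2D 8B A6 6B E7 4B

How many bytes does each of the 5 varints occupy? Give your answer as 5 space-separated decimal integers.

  byte[0]=0xAA cont=1 payload=0x2A=42: acc |= 42<<0 -> acc=42 shift=7
  byte[1]=0x4F cont=0 payload=0x4F=79: acc |= 79<<7 -> acc=10154 shift=14 [end]
Varint 1: bytes[0:2] = AA 4F -> value 10154 (2 byte(s))
  byte[2]=0x79 cont=0 payload=0x79=121: acc |= 121<<0 -> acc=121 shift=7 [end]
Varint 2: bytes[2:3] = 79 -> value 121 (1 byte(s))
  byte[3]=0x2D cont=0 payload=0x2D=45: acc |= 45<<0 -> acc=45 shift=7 [end]
Varint 3: bytes[3:4] = 2D -> value 45 (1 byte(s))
  byte[4]=0x8B cont=1 payload=0x0B=11: acc |= 11<<0 -> acc=11 shift=7
  byte[5]=0xA6 cont=1 payload=0x26=38: acc |= 38<<7 -> acc=4875 shift=14
  byte[6]=0x6B cont=0 payload=0x6B=107: acc |= 107<<14 -> acc=1757963 shift=21 [end]
Varint 4: bytes[4:7] = 8B A6 6B -> value 1757963 (3 byte(s))
  byte[7]=0xE7 cont=1 payload=0x67=103: acc |= 103<<0 -> acc=103 shift=7
  byte[8]=0x4B cont=0 payload=0x4B=75: acc |= 75<<7 -> acc=9703 shift=14 [end]
Varint 5: bytes[7:9] = E7 4B -> value 9703 (2 byte(s))

Answer: 2 1 1 3 2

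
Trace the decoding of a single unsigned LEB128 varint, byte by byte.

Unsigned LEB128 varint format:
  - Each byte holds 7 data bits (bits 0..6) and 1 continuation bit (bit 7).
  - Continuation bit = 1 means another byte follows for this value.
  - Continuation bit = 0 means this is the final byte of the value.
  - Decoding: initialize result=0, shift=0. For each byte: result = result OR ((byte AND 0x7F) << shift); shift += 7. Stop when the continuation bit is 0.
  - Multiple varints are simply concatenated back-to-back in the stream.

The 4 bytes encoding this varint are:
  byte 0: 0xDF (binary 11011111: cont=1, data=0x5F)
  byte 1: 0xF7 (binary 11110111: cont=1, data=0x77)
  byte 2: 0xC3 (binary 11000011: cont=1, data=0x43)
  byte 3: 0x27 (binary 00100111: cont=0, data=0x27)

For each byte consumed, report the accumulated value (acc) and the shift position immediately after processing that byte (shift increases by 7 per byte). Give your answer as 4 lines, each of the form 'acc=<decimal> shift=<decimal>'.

byte 0=0xDF: payload=0x5F=95, contrib = 95<<0 = 95; acc -> 95, shift -> 7
byte 1=0xF7: payload=0x77=119, contrib = 119<<7 = 15232; acc -> 15327, shift -> 14
byte 2=0xC3: payload=0x43=67, contrib = 67<<14 = 1097728; acc -> 1113055, shift -> 21
byte 3=0x27: payload=0x27=39, contrib = 39<<21 = 81788928; acc -> 82901983, shift -> 28

Answer: acc=95 shift=7
acc=15327 shift=14
acc=1113055 shift=21
acc=82901983 shift=28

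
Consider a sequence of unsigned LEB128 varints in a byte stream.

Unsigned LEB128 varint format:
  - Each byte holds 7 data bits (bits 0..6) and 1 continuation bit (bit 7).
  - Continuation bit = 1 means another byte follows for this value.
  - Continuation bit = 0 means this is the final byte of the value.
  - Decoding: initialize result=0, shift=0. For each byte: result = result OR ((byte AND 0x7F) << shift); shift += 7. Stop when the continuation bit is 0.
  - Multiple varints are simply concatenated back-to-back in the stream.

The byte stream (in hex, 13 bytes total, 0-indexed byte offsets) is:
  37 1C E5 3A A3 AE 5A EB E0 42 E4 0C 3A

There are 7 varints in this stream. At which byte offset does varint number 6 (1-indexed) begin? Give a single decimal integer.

Answer: 10

Derivation:
  byte[0]=0x37 cont=0 payload=0x37=55: acc |= 55<<0 -> acc=55 shift=7 [end]
Varint 1: bytes[0:1] = 37 -> value 55 (1 byte(s))
  byte[1]=0x1C cont=0 payload=0x1C=28: acc |= 28<<0 -> acc=28 shift=7 [end]
Varint 2: bytes[1:2] = 1C -> value 28 (1 byte(s))
  byte[2]=0xE5 cont=1 payload=0x65=101: acc |= 101<<0 -> acc=101 shift=7
  byte[3]=0x3A cont=0 payload=0x3A=58: acc |= 58<<7 -> acc=7525 shift=14 [end]
Varint 3: bytes[2:4] = E5 3A -> value 7525 (2 byte(s))
  byte[4]=0xA3 cont=1 payload=0x23=35: acc |= 35<<0 -> acc=35 shift=7
  byte[5]=0xAE cont=1 payload=0x2E=46: acc |= 46<<7 -> acc=5923 shift=14
  byte[6]=0x5A cont=0 payload=0x5A=90: acc |= 90<<14 -> acc=1480483 shift=21 [end]
Varint 4: bytes[4:7] = A3 AE 5A -> value 1480483 (3 byte(s))
  byte[7]=0xEB cont=1 payload=0x6B=107: acc |= 107<<0 -> acc=107 shift=7
  byte[8]=0xE0 cont=1 payload=0x60=96: acc |= 96<<7 -> acc=12395 shift=14
  byte[9]=0x42 cont=0 payload=0x42=66: acc |= 66<<14 -> acc=1093739 shift=21 [end]
Varint 5: bytes[7:10] = EB E0 42 -> value 1093739 (3 byte(s))
  byte[10]=0xE4 cont=1 payload=0x64=100: acc |= 100<<0 -> acc=100 shift=7
  byte[11]=0x0C cont=0 payload=0x0C=12: acc |= 12<<7 -> acc=1636 shift=14 [end]
Varint 6: bytes[10:12] = E4 0C -> value 1636 (2 byte(s))
  byte[12]=0x3A cont=0 payload=0x3A=58: acc |= 58<<0 -> acc=58 shift=7 [end]
Varint 7: bytes[12:13] = 3A -> value 58 (1 byte(s))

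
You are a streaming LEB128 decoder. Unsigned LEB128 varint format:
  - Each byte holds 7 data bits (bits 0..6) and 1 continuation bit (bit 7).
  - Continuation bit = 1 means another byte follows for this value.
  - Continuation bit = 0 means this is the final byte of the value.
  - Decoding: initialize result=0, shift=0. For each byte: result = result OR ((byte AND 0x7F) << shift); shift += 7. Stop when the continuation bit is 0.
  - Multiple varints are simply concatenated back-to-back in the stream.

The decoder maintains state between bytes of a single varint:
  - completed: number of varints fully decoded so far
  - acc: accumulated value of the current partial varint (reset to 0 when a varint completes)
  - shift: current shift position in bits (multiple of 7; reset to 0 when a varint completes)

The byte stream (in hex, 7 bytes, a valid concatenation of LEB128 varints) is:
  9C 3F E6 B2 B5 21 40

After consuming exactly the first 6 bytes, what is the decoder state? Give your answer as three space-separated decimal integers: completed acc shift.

byte[0]=0x9C cont=1 payload=0x1C: acc |= 28<<0 -> completed=0 acc=28 shift=7
byte[1]=0x3F cont=0 payload=0x3F: varint #1 complete (value=8092); reset -> completed=1 acc=0 shift=0
byte[2]=0xE6 cont=1 payload=0x66: acc |= 102<<0 -> completed=1 acc=102 shift=7
byte[3]=0xB2 cont=1 payload=0x32: acc |= 50<<7 -> completed=1 acc=6502 shift=14
byte[4]=0xB5 cont=1 payload=0x35: acc |= 53<<14 -> completed=1 acc=874854 shift=21
byte[5]=0x21 cont=0 payload=0x21: varint #2 complete (value=70080870); reset -> completed=2 acc=0 shift=0

Answer: 2 0 0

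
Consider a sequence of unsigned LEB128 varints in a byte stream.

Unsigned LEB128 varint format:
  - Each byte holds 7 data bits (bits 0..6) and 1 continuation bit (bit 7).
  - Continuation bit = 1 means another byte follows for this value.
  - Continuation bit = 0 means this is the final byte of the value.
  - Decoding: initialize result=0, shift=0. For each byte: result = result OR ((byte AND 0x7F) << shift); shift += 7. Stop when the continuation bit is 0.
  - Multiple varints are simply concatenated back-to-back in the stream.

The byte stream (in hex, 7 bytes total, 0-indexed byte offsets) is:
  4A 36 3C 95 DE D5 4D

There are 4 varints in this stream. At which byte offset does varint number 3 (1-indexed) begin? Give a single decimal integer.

Answer: 2

Derivation:
  byte[0]=0x4A cont=0 payload=0x4A=74: acc |= 74<<0 -> acc=74 shift=7 [end]
Varint 1: bytes[0:1] = 4A -> value 74 (1 byte(s))
  byte[1]=0x36 cont=0 payload=0x36=54: acc |= 54<<0 -> acc=54 shift=7 [end]
Varint 2: bytes[1:2] = 36 -> value 54 (1 byte(s))
  byte[2]=0x3C cont=0 payload=0x3C=60: acc |= 60<<0 -> acc=60 shift=7 [end]
Varint 3: bytes[2:3] = 3C -> value 60 (1 byte(s))
  byte[3]=0x95 cont=1 payload=0x15=21: acc |= 21<<0 -> acc=21 shift=7
  byte[4]=0xDE cont=1 payload=0x5E=94: acc |= 94<<7 -> acc=12053 shift=14
  byte[5]=0xD5 cont=1 payload=0x55=85: acc |= 85<<14 -> acc=1404693 shift=21
  byte[6]=0x4D cont=0 payload=0x4D=77: acc |= 77<<21 -> acc=162885397 shift=28 [end]
Varint 4: bytes[3:7] = 95 DE D5 4D -> value 162885397 (4 byte(s))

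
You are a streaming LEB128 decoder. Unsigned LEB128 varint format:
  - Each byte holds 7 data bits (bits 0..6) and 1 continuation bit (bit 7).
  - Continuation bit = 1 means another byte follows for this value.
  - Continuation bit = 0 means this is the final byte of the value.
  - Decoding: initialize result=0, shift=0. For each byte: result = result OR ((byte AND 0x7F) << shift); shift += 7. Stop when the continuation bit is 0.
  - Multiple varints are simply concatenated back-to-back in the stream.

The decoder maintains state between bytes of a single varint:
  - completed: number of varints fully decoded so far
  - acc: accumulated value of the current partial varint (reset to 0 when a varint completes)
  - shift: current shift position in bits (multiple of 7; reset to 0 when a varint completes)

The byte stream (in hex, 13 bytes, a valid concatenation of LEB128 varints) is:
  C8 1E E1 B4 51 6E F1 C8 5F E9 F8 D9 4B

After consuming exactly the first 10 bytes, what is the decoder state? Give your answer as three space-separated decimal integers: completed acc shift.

Answer: 4 105 7

Derivation:
byte[0]=0xC8 cont=1 payload=0x48: acc |= 72<<0 -> completed=0 acc=72 shift=7
byte[1]=0x1E cont=0 payload=0x1E: varint #1 complete (value=3912); reset -> completed=1 acc=0 shift=0
byte[2]=0xE1 cont=1 payload=0x61: acc |= 97<<0 -> completed=1 acc=97 shift=7
byte[3]=0xB4 cont=1 payload=0x34: acc |= 52<<7 -> completed=1 acc=6753 shift=14
byte[4]=0x51 cont=0 payload=0x51: varint #2 complete (value=1333857); reset -> completed=2 acc=0 shift=0
byte[5]=0x6E cont=0 payload=0x6E: varint #3 complete (value=110); reset -> completed=3 acc=0 shift=0
byte[6]=0xF1 cont=1 payload=0x71: acc |= 113<<0 -> completed=3 acc=113 shift=7
byte[7]=0xC8 cont=1 payload=0x48: acc |= 72<<7 -> completed=3 acc=9329 shift=14
byte[8]=0x5F cont=0 payload=0x5F: varint #4 complete (value=1565809); reset -> completed=4 acc=0 shift=0
byte[9]=0xE9 cont=1 payload=0x69: acc |= 105<<0 -> completed=4 acc=105 shift=7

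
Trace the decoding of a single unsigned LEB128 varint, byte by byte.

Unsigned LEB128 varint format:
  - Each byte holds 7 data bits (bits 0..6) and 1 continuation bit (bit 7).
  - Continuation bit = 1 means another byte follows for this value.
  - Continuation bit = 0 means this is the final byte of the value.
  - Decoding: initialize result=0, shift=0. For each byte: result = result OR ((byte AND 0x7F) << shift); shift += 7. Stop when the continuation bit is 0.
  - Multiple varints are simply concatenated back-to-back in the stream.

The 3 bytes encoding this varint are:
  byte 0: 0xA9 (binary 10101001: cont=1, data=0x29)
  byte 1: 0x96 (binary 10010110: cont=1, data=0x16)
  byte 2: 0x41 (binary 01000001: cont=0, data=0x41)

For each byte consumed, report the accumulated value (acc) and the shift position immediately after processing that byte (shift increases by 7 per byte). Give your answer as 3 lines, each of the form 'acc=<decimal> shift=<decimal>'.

byte 0=0xA9: payload=0x29=41, contrib = 41<<0 = 41; acc -> 41, shift -> 7
byte 1=0x96: payload=0x16=22, contrib = 22<<7 = 2816; acc -> 2857, shift -> 14
byte 2=0x41: payload=0x41=65, contrib = 65<<14 = 1064960; acc -> 1067817, shift -> 21

Answer: acc=41 shift=7
acc=2857 shift=14
acc=1067817 shift=21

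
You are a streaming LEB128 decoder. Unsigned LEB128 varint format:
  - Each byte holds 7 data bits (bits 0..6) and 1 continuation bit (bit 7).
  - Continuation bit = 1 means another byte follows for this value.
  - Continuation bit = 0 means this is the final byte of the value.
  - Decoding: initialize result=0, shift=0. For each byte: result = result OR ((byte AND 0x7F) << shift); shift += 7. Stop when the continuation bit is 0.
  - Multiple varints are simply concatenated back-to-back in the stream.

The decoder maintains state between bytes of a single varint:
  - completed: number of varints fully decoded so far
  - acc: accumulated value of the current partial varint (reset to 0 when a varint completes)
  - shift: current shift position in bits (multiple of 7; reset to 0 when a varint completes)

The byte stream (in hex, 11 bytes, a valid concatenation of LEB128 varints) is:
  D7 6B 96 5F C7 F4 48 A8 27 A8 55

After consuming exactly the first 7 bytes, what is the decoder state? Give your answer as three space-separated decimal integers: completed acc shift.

Answer: 3 0 0

Derivation:
byte[0]=0xD7 cont=1 payload=0x57: acc |= 87<<0 -> completed=0 acc=87 shift=7
byte[1]=0x6B cont=0 payload=0x6B: varint #1 complete (value=13783); reset -> completed=1 acc=0 shift=0
byte[2]=0x96 cont=1 payload=0x16: acc |= 22<<0 -> completed=1 acc=22 shift=7
byte[3]=0x5F cont=0 payload=0x5F: varint #2 complete (value=12182); reset -> completed=2 acc=0 shift=0
byte[4]=0xC7 cont=1 payload=0x47: acc |= 71<<0 -> completed=2 acc=71 shift=7
byte[5]=0xF4 cont=1 payload=0x74: acc |= 116<<7 -> completed=2 acc=14919 shift=14
byte[6]=0x48 cont=0 payload=0x48: varint #3 complete (value=1194567); reset -> completed=3 acc=0 shift=0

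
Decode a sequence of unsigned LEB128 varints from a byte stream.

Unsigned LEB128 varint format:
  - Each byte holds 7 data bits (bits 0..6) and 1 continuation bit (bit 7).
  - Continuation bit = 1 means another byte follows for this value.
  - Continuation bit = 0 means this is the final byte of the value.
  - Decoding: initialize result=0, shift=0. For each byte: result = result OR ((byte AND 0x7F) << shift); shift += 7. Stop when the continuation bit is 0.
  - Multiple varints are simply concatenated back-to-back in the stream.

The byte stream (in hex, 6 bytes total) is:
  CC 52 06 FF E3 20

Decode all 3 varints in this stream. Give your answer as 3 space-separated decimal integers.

Answer: 10572 6 537087

Derivation:
  byte[0]=0xCC cont=1 payload=0x4C=76: acc |= 76<<0 -> acc=76 shift=7
  byte[1]=0x52 cont=0 payload=0x52=82: acc |= 82<<7 -> acc=10572 shift=14 [end]
Varint 1: bytes[0:2] = CC 52 -> value 10572 (2 byte(s))
  byte[2]=0x06 cont=0 payload=0x06=6: acc |= 6<<0 -> acc=6 shift=7 [end]
Varint 2: bytes[2:3] = 06 -> value 6 (1 byte(s))
  byte[3]=0xFF cont=1 payload=0x7F=127: acc |= 127<<0 -> acc=127 shift=7
  byte[4]=0xE3 cont=1 payload=0x63=99: acc |= 99<<7 -> acc=12799 shift=14
  byte[5]=0x20 cont=0 payload=0x20=32: acc |= 32<<14 -> acc=537087 shift=21 [end]
Varint 3: bytes[3:6] = FF E3 20 -> value 537087 (3 byte(s))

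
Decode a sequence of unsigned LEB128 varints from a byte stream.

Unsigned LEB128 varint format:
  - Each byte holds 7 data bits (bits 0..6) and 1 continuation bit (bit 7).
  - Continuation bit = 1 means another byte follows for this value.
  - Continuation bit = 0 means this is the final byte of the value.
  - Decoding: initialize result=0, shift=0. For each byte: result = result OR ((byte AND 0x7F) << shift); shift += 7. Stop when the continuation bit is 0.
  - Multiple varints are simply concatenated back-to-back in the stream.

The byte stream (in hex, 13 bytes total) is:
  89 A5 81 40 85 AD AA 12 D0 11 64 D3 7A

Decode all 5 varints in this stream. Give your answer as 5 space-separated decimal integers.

  byte[0]=0x89 cont=1 payload=0x09=9: acc |= 9<<0 -> acc=9 shift=7
  byte[1]=0xA5 cont=1 payload=0x25=37: acc |= 37<<7 -> acc=4745 shift=14
  byte[2]=0x81 cont=1 payload=0x01=1: acc |= 1<<14 -> acc=21129 shift=21
  byte[3]=0x40 cont=0 payload=0x40=64: acc |= 64<<21 -> acc=134238857 shift=28 [end]
Varint 1: bytes[0:4] = 89 A5 81 40 -> value 134238857 (4 byte(s))
  byte[4]=0x85 cont=1 payload=0x05=5: acc |= 5<<0 -> acc=5 shift=7
  byte[5]=0xAD cont=1 payload=0x2D=45: acc |= 45<<7 -> acc=5765 shift=14
  byte[6]=0xAA cont=1 payload=0x2A=42: acc |= 42<<14 -> acc=693893 shift=21
  byte[7]=0x12 cont=0 payload=0x12=18: acc |= 18<<21 -> acc=38442629 shift=28 [end]
Varint 2: bytes[4:8] = 85 AD AA 12 -> value 38442629 (4 byte(s))
  byte[8]=0xD0 cont=1 payload=0x50=80: acc |= 80<<0 -> acc=80 shift=7
  byte[9]=0x11 cont=0 payload=0x11=17: acc |= 17<<7 -> acc=2256 shift=14 [end]
Varint 3: bytes[8:10] = D0 11 -> value 2256 (2 byte(s))
  byte[10]=0x64 cont=0 payload=0x64=100: acc |= 100<<0 -> acc=100 shift=7 [end]
Varint 4: bytes[10:11] = 64 -> value 100 (1 byte(s))
  byte[11]=0xD3 cont=1 payload=0x53=83: acc |= 83<<0 -> acc=83 shift=7
  byte[12]=0x7A cont=0 payload=0x7A=122: acc |= 122<<7 -> acc=15699 shift=14 [end]
Varint 5: bytes[11:13] = D3 7A -> value 15699 (2 byte(s))

Answer: 134238857 38442629 2256 100 15699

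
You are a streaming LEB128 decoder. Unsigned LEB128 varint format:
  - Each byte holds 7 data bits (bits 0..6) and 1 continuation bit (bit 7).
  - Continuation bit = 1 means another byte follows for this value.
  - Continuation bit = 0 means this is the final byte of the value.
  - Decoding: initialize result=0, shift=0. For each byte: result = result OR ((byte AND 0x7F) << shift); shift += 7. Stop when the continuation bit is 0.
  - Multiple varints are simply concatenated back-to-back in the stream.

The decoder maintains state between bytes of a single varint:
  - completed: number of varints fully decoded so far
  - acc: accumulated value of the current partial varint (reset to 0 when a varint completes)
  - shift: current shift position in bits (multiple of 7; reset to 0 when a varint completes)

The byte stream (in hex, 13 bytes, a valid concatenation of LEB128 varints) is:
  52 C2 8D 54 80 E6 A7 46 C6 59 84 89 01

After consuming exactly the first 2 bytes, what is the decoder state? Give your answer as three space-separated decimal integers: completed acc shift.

byte[0]=0x52 cont=0 payload=0x52: varint #1 complete (value=82); reset -> completed=1 acc=0 shift=0
byte[1]=0xC2 cont=1 payload=0x42: acc |= 66<<0 -> completed=1 acc=66 shift=7

Answer: 1 66 7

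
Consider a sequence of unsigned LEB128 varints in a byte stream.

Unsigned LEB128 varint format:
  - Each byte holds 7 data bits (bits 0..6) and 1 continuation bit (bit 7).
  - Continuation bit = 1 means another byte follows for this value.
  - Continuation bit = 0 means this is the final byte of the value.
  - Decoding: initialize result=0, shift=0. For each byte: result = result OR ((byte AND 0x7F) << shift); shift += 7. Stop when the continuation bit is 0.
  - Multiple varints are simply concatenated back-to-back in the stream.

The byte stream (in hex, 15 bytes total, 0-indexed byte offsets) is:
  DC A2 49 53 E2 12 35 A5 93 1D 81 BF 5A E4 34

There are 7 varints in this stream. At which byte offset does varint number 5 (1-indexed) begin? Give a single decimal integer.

  byte[0]=0xDC cont=1 payload=0x5C=92: acc |= 92<<0 -> acc=92 shift=7
  byte[1]=0xA2 cont=1 payload=0x22=34: acc |= 34<<7 -> acc=4444 shift=14
  byte[2]=0x49 cont=0 payload=0x49=73: acc |= 73<<14 -> acc=1200476 shift=21 [end]
Varint 1: bytes[0:3] = DC A2 49 -> value 1200476 (3 byte(s))
  byte[3]=0x53 cont=0 payload=0x53=83: acc |= 83<<0 -> acc=83 shift=7 [end]
Varint 2: bytes[3:4] = 53 -> value 83 (1 byte(s))
  byte[4]=0xE2 cont=1 payload=0x62=98: acc |= 98<<0 -> acc=98 shift=7
  byte[5]=0x12 cont=0 payload=0x12=18: acc |= 18<<7 -> acc=2402 shift=14 [end]
Varint 3: bytes[4:6] = E2 12 -> value 2402 (2 byte(s))
  byte[6]=0x35 cont=0 payload=0x35=53: acc |= 53<<0 -> acc=53 shift=7 [end]
Varint 4: bytes[6:7] = 35 -> value 53 (1 byte(s))
  byte[7]=0xA5 cont=1 payload=0x25=37: acc |= 37<<0 -> acc=37 shift=7
  byte[8]=0x93 cont=1 payload=0x13=19: acc |= 19<<7 -> acc=2469 shift=14
  byte[9]=0x1D cont=0 payload=0x1D=29: acc |= 29<<14 -> acc=477605 shift=21 [end]
Varint 5: bytes[7:10] = A5 93 1D -> value 477605 (3 byte(s))
  byte[10]=0x81 cont=1 payload=0x01=1: acc |= 1<<0 -> acc=1 shift=7
  byte[11]=0xBF cont=1 payload=0x3F=63: acc |= 63<<7 -> acc=8065 shift=14
  byte[12]=0x5A cont=0 payload=0x5A=90: acc |= 90<<14 -> acc=1482625 shift=21 [end]
Varint 6: bytes[10:13] = 81 BF 5A -> value 1482625 (3 byte(s))
  byte[13]=0xE4 cont=1 payload=0x64=100: acc |= 100<<0 -> acc=100 shift=7
  byte[14]=0x34 cont=0 payload=0x34=52: acc |= 52<<7 -> acc=6756 shift=14 [end]
Varint 7: bytes[13:15] = E4 34 -> value 6756 (2 byte(s))

Answer: 7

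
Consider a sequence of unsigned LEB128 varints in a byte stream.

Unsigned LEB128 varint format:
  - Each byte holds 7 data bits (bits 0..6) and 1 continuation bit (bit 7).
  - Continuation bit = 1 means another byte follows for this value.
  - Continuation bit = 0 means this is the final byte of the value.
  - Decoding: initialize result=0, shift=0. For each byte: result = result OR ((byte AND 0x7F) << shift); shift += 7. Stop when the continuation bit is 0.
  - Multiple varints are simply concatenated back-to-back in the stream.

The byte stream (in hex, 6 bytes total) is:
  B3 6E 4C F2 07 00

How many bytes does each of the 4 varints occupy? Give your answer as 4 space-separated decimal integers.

Answer: 2 1 2 1

Derivation:
  byte[0]=0xB3 cont=1 payload=0x33=51: acc |= 51<<0 -> acc=51 shift=7
  byte[1]=0x6E cont=0 payload=0x6E=110: acc |= 110<<7 -> acc=14131 shift=14 [end]
Varint 1: bytes[0:2] = B3 6E -> value 14131 (2 byte(s))
  byte[2]=0x4C cont=0 payload=0x4C=76: acc |= 76<<0 -> acc=76 shift=7 [end]
Varint 2: bytes[2:3] = 4C -> value 76 (1 byte(s))
  byte[3]=0xF2 cont=1 payload=0x72=114: acc |= 114<<0 -> acc=114 shift=7
  byte[4]=0x07 cont=0 payload=0x07=7: acc |= 7<<7 -> acc=1010 shift=14 [end]
Varint 3: bytes[3:5] = F2 07 -> value 1010 (2 byte(s))
  byte[5]=0x00 cont=0 payload=0x00=0: acc |= 0<<0 -> acc=0 shift=7 [end]
Varint 4: bytes[5:6] = 00 -> value 0 (1 byte(s))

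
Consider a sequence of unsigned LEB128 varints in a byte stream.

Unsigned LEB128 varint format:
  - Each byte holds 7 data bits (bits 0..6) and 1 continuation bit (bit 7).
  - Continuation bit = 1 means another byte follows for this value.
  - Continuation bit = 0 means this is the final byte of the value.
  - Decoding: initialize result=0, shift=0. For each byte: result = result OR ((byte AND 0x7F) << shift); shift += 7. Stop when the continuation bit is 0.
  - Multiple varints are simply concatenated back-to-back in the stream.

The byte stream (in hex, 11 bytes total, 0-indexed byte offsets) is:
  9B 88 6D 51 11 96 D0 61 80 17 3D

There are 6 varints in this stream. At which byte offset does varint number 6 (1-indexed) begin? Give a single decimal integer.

  byte[0]=0x9B cont=1 payload=0x1B=27: acc |= 27<<0 -> acc=27 shift=7
  byte[1]=0x88 cont=1 payload=0x08=8: acc |= 8<<7 -> acc=1051 shift=14
  byte[2]=0x6D cont=0 payload=0x6D=109: acc |= 109<<14 -> acc=1786907 shift=21 [end]
Varint 1: bytes[0:3] = 9B 88 6D -> value 1786907 (3 byte(s))
  byte[3]=0x51 cont=0 payload=0x51=81: acc |= 81<<0 -> acc=81 shift=7 [end]
Varint 2: bytes[3:4] = 51 -> value 81 (1 byte(s))
  byte[4]=0x11 cont=0 payload=0x11=17: acc |= 17<<0 -> acc=17 shift=7 [end]
Varint 3: bytes[4:5] = 11 -> value 17 (1 byte(s))
  byte[5]=0x96 cont=1 payload=0x16=22: acc |= 22<<0 -> acc=22 shift=7
  byte[6]=0xD0 cont=1 payload=0x50=80: acc |= 80<<7 -> acc=10262 shift=14
  byte[7]=0x61 cont=0 payload=0x61=97: acc |= 97<<14 -> acc=1599510 shift=21 [end]
Varint 4: bytes[5:8] = 96 D0 61 -> value 1599510 (3 byte(s))
  byte[8]=0x80 cont=1 payload=0x00=0: acc |= 0<<0 -> acc=0 shift=7
  byte[9]=0x17 cont=0 payload=0x17=23: acc |= 23<<7 -> acc=2944 shift=14 [end]
Varint 5: bytes[8:10] = 80 17 -> value 2944 (2 byte(s))
  byte[10]=0x3D cont=0 payload=0x3D=61: acc |= 61<<0 -> acc=61 shift=7 [end]
Varint 6: bytes[10:11] = 3D -> value 61 (1 byte(s))

Answer: 10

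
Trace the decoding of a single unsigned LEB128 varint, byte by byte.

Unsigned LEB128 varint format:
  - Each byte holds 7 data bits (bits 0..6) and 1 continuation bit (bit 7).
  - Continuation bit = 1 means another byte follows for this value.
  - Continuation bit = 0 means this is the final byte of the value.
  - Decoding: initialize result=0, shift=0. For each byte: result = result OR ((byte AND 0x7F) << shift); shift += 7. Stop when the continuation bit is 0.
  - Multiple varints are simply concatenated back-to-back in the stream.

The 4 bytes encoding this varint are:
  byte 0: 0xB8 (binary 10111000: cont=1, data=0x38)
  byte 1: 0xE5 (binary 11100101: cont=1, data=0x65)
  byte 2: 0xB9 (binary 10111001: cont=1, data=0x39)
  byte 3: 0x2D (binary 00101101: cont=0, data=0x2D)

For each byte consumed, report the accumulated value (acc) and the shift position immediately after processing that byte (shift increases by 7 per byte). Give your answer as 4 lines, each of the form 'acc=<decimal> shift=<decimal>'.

byte 0=0xB8: payload=0x38=56, contrib = 56<<0 = 56; acc -> 56, shift -> 7
byte 1=0xE5: payload=0x65=101, contrib = 101<<7 = 12928; acc -> 12984, shift -> 14
byte 2=0xB9: payload=0x39=57, contrib = 57<<14 = 933888; acc -> 946872, shift -> 21
byte 3=0x2D: payload=0x2D=45, contrib = 45<<21 = 94371840; acc -> 95318712, shift -> 28

Answer: acc=56 shift=7
acc=12984 shift=14
acc=946872 shift=21
acc=95318712 shift=28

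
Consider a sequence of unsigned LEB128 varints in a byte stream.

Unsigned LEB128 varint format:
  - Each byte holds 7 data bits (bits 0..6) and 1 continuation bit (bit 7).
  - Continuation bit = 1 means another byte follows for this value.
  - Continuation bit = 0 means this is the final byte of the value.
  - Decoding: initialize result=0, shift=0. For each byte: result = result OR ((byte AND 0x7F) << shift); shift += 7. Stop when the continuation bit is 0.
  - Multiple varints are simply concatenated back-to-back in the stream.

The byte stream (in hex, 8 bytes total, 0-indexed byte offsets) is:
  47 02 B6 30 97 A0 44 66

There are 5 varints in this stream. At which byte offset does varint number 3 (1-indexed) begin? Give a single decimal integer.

Answer: 2

Derivation:
  byte[0]=0x47 cont=0 payload=0x47=71: acc |= 71<<0 -> acc=71 shift=7 [end]
Varint 1: bytes[0:1] = 47 -> value 71 (1 byte(s))
  byte[1]=0x02 cont=0 payload=0x02=2: acc |= 2<<0 -> acc=2 shift=7 [end]
Varint 2: bytes[1:2] = 02 -> value 2 (1 byte(s))
  byte[2]=0xB6 cont=1 payload=0x36=54: acc |= 54<<0 -> acc=54 shift=7
  byte[3]=0x30 cont=0 payload=0x30=48: acc |= 48<<7 -> acc=6198 shift=14 [end]
Varint 3: bytes[2:4] = B6 30 -> value 6198 (2 byte(s))
  byte[4]=0x97 cont=1 payload=0x17=23: acc |= 23<<0 -> acc=23 shift=7
  byte[5]=0xA0 cont=1 payload=0x20=32: acc |= 32<<7 -> acc=4119 shift=14
  byte[6]=0x44 cont=0 payload=0x44=68: acc |= 68<<14 -> acc=1118231 shift=21 [end]
Varint 4: bytes[4:7] = 97 A0 44 -> value 1118231 (3 byte(s))
  byte[7]=0x66 cont=0 payload=0x66=102: acc |= 102<<0 -> acc=102 shift=7 [end]
Varint 5: bytes[7:8] = 66 -> value 102 (1 byte(s))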